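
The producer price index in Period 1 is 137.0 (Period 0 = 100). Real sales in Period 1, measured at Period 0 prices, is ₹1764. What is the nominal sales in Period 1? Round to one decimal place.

2416.7

Nominal = Real × (Index/100) = 1764 × (137.0/100)
        = 1764 × 1.370 = 2416.6800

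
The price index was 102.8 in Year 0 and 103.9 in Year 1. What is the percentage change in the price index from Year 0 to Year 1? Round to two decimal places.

1.07%

Change = (103.9 − 102.8) / 102.8 × 100
       = 1.1 / 102.8 × 100 = 1.0700%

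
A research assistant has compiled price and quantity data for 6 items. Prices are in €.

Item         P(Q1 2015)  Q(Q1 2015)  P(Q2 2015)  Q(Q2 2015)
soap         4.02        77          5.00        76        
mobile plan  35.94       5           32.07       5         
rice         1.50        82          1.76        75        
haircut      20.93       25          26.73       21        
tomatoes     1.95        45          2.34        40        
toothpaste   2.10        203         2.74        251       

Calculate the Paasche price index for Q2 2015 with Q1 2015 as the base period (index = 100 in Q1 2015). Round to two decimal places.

122.69

Paasche price index uses current-period quantities as weights.
ΣP(Q2 2015)·Q(Q2 2015) = 5.00×76 + 32.07×5 + 1.76×75 + 26.73×21 + 2.34×40 + 2.74×251 = 380 + 160.35 + 132 + 561.33 + 93.6 + 687.74 = 2015.02
ΣP(Q1 2015)·Q(Q2 2015) = 4.02×76 + 35.94×5 + 1.50×75 + 20.93×21 + 1.95×40 + 2.10×251 = 305.52 + 179.7 + 112.5 + 439.53 + 78 + 527.1 = 1642.35
Index = 2015.02 / 1642.35 × 100 = 122.6913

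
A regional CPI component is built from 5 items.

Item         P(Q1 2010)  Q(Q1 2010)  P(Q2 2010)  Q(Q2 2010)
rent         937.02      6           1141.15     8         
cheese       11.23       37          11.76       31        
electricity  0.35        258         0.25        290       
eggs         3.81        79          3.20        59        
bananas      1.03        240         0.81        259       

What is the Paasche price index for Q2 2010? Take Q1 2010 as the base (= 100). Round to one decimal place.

Paasche price index uses current-period quantities as weights.
ΣP(Q2 2010)·Q(Q2 2010) = 1141.15×8 + 11.76×31 + 0.25×290 + 3.20×59 + 0.81×259 = 9129.2 + 364.56 + 72.5 + 188.8 + 209.79 = 9964.85
ΣP(Q1 2010)·Q(Q2 2010) = 937.02×8 + 11.23×31 + 0.35×290 + 3.81×59 + 1.03×259 = 7496.16 + 348.13 + 101.5 + 224.79 + 266.77 = 8437.35
Index = 9964.85 / 8437.35 × 100 = 118.1040

118.1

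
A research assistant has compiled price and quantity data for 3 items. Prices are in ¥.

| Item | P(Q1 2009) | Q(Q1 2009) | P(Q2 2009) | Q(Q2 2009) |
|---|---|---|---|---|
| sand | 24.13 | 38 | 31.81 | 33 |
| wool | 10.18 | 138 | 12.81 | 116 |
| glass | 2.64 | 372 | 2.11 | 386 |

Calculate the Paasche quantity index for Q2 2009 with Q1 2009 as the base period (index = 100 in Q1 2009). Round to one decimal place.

89.1

Paasche quantity index uses current-period prices as weights.
ΣP(Q2 2009)·Q(Q2 2009) = 31.81×33 + 12.81×116 + 2.11×386 = 1049.73 + 1485.96 + 814.46 = 3350.15
ΣP(Q2 2009)·Q(Q1 2009) = 31.81×38 + 12.81×138 + 2.11×372 = 1208.78 + 1767.78 + 784.92 = 3761.48
Index = 3350.15 / 3761.48 × 100 = 89.0647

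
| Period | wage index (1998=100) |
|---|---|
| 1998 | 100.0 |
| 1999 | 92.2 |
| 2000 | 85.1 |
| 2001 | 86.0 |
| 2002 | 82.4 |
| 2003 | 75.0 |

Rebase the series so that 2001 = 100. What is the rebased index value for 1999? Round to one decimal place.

107.2

Rebased(1999) = 92.2 / 86.0 × 100 = 107.2093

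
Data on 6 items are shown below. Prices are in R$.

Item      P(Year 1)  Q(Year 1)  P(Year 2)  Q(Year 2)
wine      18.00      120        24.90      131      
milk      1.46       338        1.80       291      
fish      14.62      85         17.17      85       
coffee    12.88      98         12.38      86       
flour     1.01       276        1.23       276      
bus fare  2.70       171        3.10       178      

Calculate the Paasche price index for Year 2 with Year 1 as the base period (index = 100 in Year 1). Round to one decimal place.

122.2

Paasche price index uses current-period quantities as weights.
ΣP(Year 2)·Q(Year 2) = 24.90×131 + 1.80×291 + 17.17×85 + 12.38×86 + 1.23×276 + 3.10×178 = 3261.9 + 523.8 + 1459.45 + 1064.68 + 339.48 + 551.8 = 7201.11
ΣP(Year 1)·Q(Year 2) = 18.00×131 + 1.46×291 + 14.62×85 + 12.88×86 + 1.01×276 + 2.70×178 = 2358 + 424.86 + 1242.7 + 1107.68 + 278.76 + 480.6 = 5892.6
Index = 7201.11 / 5892.6 × 100 = 122.2060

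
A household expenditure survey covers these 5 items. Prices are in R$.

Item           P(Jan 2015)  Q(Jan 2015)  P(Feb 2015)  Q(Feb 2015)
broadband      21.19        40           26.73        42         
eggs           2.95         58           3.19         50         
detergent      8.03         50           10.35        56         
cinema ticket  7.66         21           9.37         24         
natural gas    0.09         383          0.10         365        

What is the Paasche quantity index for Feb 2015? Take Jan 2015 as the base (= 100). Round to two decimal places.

Paasche quantity index uses current-period prices as weights.
ΣP(Feb 2015)·Q(Feb 2015) = 26.73×42 + 3.19×50 + 10.35×56 + 9.37×24 + 0.10×365 = 1122.66 + 159.5 + 579.6 + 224.88 + 36.5 = 2123.14
ΣP(Feb 2015)·Q(Jan 2015) = 26.73×40 + 3.19×58 + 10.35×50 + 9.37×21 + 0.10×383 = 1069.2 + 185.02 + 517.5 + 196.77 + 38.3 = 2006.79
Index = 2123.14 / 2006.79 × 100 = 105.7978

105.80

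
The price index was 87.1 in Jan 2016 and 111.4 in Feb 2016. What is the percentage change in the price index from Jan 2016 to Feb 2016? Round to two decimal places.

27.90%

Change = (111.4 − 87.1) / 87.1 × 100
       = 24.3 / 87.1 × 100 = 27.8990%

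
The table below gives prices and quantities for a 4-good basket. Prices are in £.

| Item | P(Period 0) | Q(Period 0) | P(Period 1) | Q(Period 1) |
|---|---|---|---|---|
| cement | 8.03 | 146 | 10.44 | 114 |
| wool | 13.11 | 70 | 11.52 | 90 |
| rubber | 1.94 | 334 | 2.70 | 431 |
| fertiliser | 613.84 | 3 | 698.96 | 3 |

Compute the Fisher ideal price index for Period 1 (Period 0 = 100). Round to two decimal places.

115.67

Laspeyres component (base-period weights):
ΣP(Period 1)Q(Period 0) = 10.44×146 + 11.52×70 + 2.70×334 + 698.96×3 = 1524.24 + 806.4 + 901.8 + 2096.88 = 5329.32
ΣP(Period 0)Q(Period 0) = 8.03×146 + 13.11×70 + 1.94×334 + 613.84×3 = 1172.38 + 917.7 + 647.96 + 1841.52 = 4579.56
L = 5329.32 / 4579.56 × 100 = 116.3719
Paasche component (current-period weights):
ΣP(Period 1)Q(Period 1) = 10.44×114 + 11.52×90 + 2.70×431 + 698.96×3 = 1190.16 + 1036.8 + 1163.7 + 2096.88 = 5487.54
ΣP(Period 0)Q(Period 1) = 8.03×114 + 13.11×90 + 1.94×431 + 613.84×3 = 915.42 + 1179.9 + 836.14 + 1841.52 = 4772.98
P = 5487.54 / 4772.98 × 100 = 114.9709
Fisher = √(L × P) = √(116.3719 × 114.9709) = 115.6693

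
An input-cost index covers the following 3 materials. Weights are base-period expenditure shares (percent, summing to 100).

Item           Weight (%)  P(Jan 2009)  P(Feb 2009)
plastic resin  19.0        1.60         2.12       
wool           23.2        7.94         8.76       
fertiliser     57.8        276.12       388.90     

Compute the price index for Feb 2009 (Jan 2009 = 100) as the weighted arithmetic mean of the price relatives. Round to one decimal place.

132.2

plastic resin: 19.0 × (2.12/1.60) = 19.0 × 1.325000 = 25.1750
wool: 23.2 × (8.76/7.94) = 23.2 × 1.103275 = 25.5960
fertiliser: 57.8 × (388.90/276.12) = 57.8 × 1.408446 = 81.4082
Index = Σ wᵢ·(p₁ᵢ/p₀ᵢ) = 25.1750 + 25.5960 + 81.4082 = 132.1791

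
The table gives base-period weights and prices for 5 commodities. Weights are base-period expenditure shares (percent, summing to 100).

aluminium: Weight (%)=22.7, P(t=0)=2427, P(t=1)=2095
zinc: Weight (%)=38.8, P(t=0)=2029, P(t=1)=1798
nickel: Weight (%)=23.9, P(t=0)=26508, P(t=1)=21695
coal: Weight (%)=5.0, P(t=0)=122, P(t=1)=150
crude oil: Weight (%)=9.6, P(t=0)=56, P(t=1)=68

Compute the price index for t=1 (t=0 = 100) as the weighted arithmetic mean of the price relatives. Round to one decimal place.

aluminium: 22.7 × (2095/2427) = 22.7 × 0.863206 = 19.5948
zinc: 38.8 × (1798/2029) = 38.8 × 0.886151 = 34.3827
nickel: 23.9 × (21695/26508) = 23.9 × 0.818432 = 19.5605
coal: 5.0 × (150/122) = 5.0 × 1.229508 = 6.1475
crude oil: 9.6 × (68/56) = 9.6 × 1.214286 = 11.6571
Index = Σ wᵢ·(p₁ᵢ/p₀ᵢ) = 19.5948 + 34.3827 + 19.5605 + 6.1475 + 11.6571 = 91.3426

91.3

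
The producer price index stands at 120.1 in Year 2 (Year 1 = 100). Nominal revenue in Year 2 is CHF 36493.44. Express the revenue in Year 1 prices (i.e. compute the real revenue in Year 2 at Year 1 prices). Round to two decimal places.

Real = Nominal ÷ (Index/100) = 36493.44 ÷ (120.1/100)
     = 36493.44 ÷ 1.201 = 30385.8784

30385.88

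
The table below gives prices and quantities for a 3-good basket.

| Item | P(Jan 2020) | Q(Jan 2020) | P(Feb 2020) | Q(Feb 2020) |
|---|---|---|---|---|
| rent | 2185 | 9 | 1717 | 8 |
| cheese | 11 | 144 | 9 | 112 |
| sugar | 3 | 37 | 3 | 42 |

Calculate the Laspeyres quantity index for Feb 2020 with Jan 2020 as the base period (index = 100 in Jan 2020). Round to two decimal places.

88.19

Laspeyres quantity index uses base-period prices as weights.
ΣP(Jan 2020)·Q(Feb 2020) = 2185×8 + 11×112 + 3×42 = 17480 + 1232 + 126 = 18838
ΣP(Jan 2020)·Q(Jan 2020) = 2185×9 + 11×144 + 3×37 = 19665 + 1584 + 111 = 21360
Index = 18838 / 21360 × 100 = 88.1929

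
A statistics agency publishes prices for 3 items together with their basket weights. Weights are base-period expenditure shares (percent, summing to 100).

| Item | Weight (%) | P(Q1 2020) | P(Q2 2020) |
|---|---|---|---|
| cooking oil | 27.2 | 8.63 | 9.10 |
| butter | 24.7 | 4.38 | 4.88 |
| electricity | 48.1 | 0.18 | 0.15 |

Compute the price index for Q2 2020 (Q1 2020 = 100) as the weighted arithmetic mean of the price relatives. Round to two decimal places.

cooking oil: 27.2 × (9.10/8.63) = 27.2 × 1.054461 = 28.6813
butter: 24.7 × (4.88/4.38) = 24.7 × 1.114155 = 27.5196
electricity: 48.1 × (0.15/0.18) = 48.1 × 0.833333 = 40.0833
Index = Σ wᵢ·(p₁ᵢ/p₀ᵢ) = 28.6813 + 27.5196 + 40.0833 = 96.2843

96.28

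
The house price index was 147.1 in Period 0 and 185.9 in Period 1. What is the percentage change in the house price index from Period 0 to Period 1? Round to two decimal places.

26.38%

Change = (185.9 − 147.1) / 147.1 × 100
       = 38.8 / 147.1 × 100 = 26.3766%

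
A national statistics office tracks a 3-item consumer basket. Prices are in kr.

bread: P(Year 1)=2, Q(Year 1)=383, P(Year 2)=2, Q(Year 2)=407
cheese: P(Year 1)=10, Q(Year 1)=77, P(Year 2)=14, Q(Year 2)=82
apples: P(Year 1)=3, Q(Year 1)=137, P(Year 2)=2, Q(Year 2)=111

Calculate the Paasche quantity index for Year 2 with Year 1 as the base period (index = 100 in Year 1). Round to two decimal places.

Paasche quantity index uses current-period prices as weights.
ΣP(Year 2)·Q(Year 2) = 2×407 + 14×82 + 2×111 = 814 + 1148 + 222 = 2184
ΣP(Year 2)·Q(Year 1) = 2×383 + 14×77 + 2×137 = 766 + 1078 + 274 = 2118
Index = 2184 / 2118 × 100 = 103.1161

103.12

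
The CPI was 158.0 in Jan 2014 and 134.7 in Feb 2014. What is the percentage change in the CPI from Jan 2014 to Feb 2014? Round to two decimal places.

Change = (134.7 − 158.0) / 158.0 × 100
       = -23.3 / 158.0 × 100 = -14.7468%

-14.75%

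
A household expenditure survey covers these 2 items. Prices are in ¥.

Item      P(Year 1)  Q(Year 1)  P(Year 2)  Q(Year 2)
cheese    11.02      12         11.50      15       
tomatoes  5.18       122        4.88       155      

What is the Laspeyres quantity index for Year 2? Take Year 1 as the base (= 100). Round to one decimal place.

Laspeyres quantity index uses base-period prices as weights.
ΣP(Year 1)·Q(Year 2) = 11.02×15 + 5.18×155 = 165.3 + 802.9 = 968.2
ΣP(Year 1)·Q(Year 1) = 11.02×12 + 5.18×122 = 132.24 + 631.96 = 764.2
Index = 968.2 / 764.2 × 100 = 126.6946

126.7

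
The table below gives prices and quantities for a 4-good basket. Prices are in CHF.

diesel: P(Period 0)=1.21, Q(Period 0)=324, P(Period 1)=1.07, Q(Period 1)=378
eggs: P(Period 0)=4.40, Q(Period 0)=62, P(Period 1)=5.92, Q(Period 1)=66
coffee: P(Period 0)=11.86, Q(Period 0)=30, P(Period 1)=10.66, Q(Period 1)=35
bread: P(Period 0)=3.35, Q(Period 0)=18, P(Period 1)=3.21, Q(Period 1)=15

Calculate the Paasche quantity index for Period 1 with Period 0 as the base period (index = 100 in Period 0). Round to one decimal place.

Paasche quantity index uses current-period prices as weights.
ΣP(Period 1)·Q(Period 1) = 1.07×378 + 5.92×66 + 10.66×35 + 3.21×15 = 404.46 + 390.72 + 373.1 + 48.15 = 1216.43
ΣP(Period 1)·Q(Period 0) = 1.07×324 + 5.92×62 + 10.66×30 + 3.21×18 = 346.68 + 367.04 + 319.8 + 57.78 = 1091.3
Index = 1216.43 / 1091.3 × 100 = 111.4661

111.5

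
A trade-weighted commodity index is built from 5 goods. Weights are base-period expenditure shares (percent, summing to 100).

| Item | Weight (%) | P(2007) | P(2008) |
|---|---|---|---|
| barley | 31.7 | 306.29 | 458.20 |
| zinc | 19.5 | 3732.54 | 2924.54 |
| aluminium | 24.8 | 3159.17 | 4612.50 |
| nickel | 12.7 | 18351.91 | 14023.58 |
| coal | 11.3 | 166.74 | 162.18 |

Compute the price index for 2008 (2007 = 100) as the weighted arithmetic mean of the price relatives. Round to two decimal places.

119.61

barley: 31.7 × (458.20/306.29) = 31.7 × 1.495968 = 47.4222
zinc: 19.5 × (2924.54/3732.54) = 19.5 × 0.783525 = 15.2787
aluminium: 24.8 × (4612.50/3159.17) = 24.8 × 1.460035 = 36.2089
nickel: 12.7 × (14023.58/18351.91) = 12.7 × 0.764148 = 9.7047
coal: 11.3 × (162.18/166.74) = 11.3 × 0.972652 = 10.9910
Index = Σ wᵢ·(p₁ᵢ/p₀ᵢ) = 47.4222 + 15.2787 + 36.2089 + 9.7047 + 10.9910 = 119.6055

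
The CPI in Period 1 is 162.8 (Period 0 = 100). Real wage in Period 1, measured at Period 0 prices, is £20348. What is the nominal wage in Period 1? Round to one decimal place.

33126.5

Nominal = Real × (Index/100) = 20348 × (162.8/100)
        = 20348 × 1.628 = 33126.5440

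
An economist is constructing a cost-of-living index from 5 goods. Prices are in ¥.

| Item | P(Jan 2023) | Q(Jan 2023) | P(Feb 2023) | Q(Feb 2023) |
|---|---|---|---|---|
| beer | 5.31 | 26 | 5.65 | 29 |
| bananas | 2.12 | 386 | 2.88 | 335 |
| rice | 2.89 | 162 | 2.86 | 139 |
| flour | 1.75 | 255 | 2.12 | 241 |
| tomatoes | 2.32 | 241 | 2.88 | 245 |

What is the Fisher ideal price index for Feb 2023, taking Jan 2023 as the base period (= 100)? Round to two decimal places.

121.62

Laspeyres component (base-period weights):
ΣP(Feb 2023)Q(Jan 2023) = 5.65×26 + 2.88×386 + 2.86×162 + 2.12×255 + 2.88×241 = 146.9 + 1111.68 + 463.32 + 540.6 + 694.08 = 2956.58
ΣP(Jan 2023)Q(Jan 2023) = 5.31×26 + 2.12×386 + 2.89×162 + 1.75×255 + 2.32×241 = 138.06 + 818.32 + 468.18 + 446.25 + 559.12 = 2429.93
L = 2956.58 / 2429.93 × 100 = 121.6735
Paasche component (current-period weights):
ΣP(Feb 2023)Q(Feb 2023) = 5.65×29 + 2.88×335 + 2.86×139 + 2.12×241 + 2.88×245 = 163.85 + 964.8 + 397.54 + 510.92 + 705.6 = 2742.71
ΣP(Jan 2023)Q(Feb 2023) = 5.31×29 + 2.12×335 + 2.89×139 + 1.75×241 + 2.32×245 = 153.99 + 710.2 + 401.71 + 421.75 + 568.4 = 2256.05
P = 2742.71 / 2256.05 × 100 = 121.5713
Fisher = √(L × P) = √(121.6735 × 121.5713) = 121.6224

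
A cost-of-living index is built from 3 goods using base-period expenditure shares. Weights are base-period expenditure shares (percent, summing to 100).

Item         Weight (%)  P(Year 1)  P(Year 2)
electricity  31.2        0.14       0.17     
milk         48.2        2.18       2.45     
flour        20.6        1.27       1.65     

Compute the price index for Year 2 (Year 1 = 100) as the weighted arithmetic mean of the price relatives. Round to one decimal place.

electricity: 31.2 × (0.17/0.14) = 31.2 × 1.214286 = 37.8857
milk: 48.2 × (2.45/2.18) = 48.2 × 1.123853 = 54.1697
flour: 20.6 × (1.65/1.27) = 20.6 × 1.299213 = 26.7638
Index = Σ wᵢ·(p₁ᵢ/p₀ᵢ) = 37.8857 + 54.1697 + 26.7638 = 118.8192

118.8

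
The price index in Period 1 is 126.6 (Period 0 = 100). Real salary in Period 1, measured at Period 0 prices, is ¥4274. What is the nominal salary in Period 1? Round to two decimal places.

5410.88

Nominal = Real × (Index/100) = 4274 × (126.6/100)
        = 4274 × 1.266 = 5410.8840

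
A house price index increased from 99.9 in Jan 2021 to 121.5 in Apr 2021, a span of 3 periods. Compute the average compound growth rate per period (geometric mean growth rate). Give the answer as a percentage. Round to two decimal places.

6.74%

Growth factor = (121.5/99.9)^(1/3) = (1.216216)^(1/3) = 1.067424
Growth rate = 1.067424 − 1 = 0.067424 = 6.7424%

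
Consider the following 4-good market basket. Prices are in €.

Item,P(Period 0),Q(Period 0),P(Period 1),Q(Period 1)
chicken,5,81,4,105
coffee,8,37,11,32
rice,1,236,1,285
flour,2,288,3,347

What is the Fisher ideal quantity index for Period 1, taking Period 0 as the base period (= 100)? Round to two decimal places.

Laspeyres component (base-period weights):
ΣP(Period 0)Q(Period 1) = 5×105 + 8×32 + 1×285 + 2×347 = 525 + 256 + 285 + 694 = 1760
ΣP(Period 0)Q(Period 0) = 5×81 + 8×37 + 1×236 + 2×288 = 405 + 296 + 236 + 576 = 1513
L = 1760 / 1513 × 100 = 116.3252
Paasche component (current-period weights):
ΣP(Period 1)Q(Period 1) = 4×105 + 11×32 + 1×285 + 3×347 = 420 + 352 + 285 + 1041 = 2098
ΣP(Period 1)Q(Period 0) = 4×81 + 11×37 + 1×236 + 3×288 = 324 + 407 + 236 + 864 = 1831
P = 2098 / 1831 × 100 = 114.5822
Fisher = √(L × P) = √(116.3252 × 114.5822) = 115.4504

115.45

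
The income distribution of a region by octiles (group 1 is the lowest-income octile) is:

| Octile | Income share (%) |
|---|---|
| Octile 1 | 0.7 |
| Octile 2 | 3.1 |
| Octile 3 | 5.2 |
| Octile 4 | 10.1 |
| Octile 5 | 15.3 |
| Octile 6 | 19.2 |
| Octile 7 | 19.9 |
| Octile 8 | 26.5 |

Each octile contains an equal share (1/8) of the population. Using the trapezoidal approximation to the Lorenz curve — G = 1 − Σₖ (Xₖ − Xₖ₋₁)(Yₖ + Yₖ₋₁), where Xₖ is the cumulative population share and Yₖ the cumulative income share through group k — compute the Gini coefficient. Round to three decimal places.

Cumulative income shares Yₖ: 0.0070, 0.0380, 0.0900, 0.1910, 0.3440, 0.5360, 0.7350, 1.0000
Σ (Xₖ−Xₖ₋₁)(Yₖ+Yₖ₋₁) = (1/8)(0.0070+0.0000) + (1/8)(0.0380+0.0070) + (1/8)(0.0900+0.0380) + (1/8)(0.1910+0.0900) + (1/8)(0.3440+0.1910) + (1/8)(0.5360+0.3440) + (1/8)(0.7350+0.5360) + (1/8)(1.0000+0.7350)
  = 0.0009 + 0.0056 + 0.0160 + 0.0351 + 0.0669 + 0.1100 + 0.1589 + 0.2169 = 0.6102
G = 1 − 0.6102 = 0.3898

0.390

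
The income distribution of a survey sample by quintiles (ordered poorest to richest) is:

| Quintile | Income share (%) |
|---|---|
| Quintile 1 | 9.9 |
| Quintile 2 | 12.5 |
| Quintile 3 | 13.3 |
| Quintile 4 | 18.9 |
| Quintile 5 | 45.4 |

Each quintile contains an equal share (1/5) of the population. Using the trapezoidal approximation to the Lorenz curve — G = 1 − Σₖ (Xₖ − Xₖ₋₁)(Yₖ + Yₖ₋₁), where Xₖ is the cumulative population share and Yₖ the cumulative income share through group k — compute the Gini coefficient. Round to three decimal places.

Cumulative income shares Yₖ: 0.0990, 0.2240, 0.3570, 0.5460, 1.0000
Σ (Xₖ−Xₖ₋₁)(Yₖ+Yₖ₋₁) = (1/5)(0.0990+0.0000) + (1/5)(0.2240+0.0990) + (1/5)(0.3570+0.2240) + (1/5)(0.5460+0.3570) + (1/5)(1.0000+0.5460)
  = 0.0198 + 0.0646 + 0.1162 + 0.1806 + 0.3092 = 0.6904
G = 1 − 0.6904 = 0.3096

0.310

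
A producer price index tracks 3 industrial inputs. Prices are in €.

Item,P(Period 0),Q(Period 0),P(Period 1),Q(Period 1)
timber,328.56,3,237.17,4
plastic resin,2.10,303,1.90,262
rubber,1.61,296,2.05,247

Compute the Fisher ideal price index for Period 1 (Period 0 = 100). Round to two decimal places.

Laspeyres component (base-period weights):
ΣP(Period 1)Q(Period 0) = 237.17×3 + 1.90×303 + 2.05×296 = 711.51 + 575.7 + 606.8 = 1894.01
ΣP(Period 0)Q(Period 0) = 328.56×3 + 2.10×303 + 1.61×296 = 985.68 + 636.3 + 476.56 = 2098.54
L = 1894.01 / 2098.54 × 100 = 90.2537
Paasche component (current-period weights):
ΣP(Period 1)Q(Period 1) = 237.17×4 + 1.90×262 + 2.05×247 = 948.68 + 497.8 + 506.35 = 1952.83
ΣP(Period 0)Q(Period 1) = 328.56×4 + 2.10×262 + 1.61×247 = 1314.24 + 550.2 + 397.67 = 2262.11
P = 1952.83 / 2262.11 × 100 = 86.3278
Fisher = √(L × P) = √(90.2537 × 86.3278) = 88.2689

88.27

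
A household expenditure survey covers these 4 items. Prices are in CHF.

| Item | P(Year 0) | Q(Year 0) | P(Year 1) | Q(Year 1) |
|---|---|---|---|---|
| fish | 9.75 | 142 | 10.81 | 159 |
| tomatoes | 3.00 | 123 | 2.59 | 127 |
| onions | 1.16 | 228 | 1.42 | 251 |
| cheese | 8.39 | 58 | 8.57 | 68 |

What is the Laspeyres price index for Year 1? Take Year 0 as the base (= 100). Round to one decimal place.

106.8

Laspeyres price index uses base-period quantities as weights.
ΣP(Year 1)·Q(Year 0) = 10.81×142 + 2.59×123 + 1.42×228 + 8.57×58 = 1535.02 + 318.57 + 323.76 + 497.06 = 2674.41
ΣP(Year 0)·Q(Year 0) = 9.75×142 + 3.00×123 + 1.16×228 + 8.39×58 = 1384.5 + 369 + 264.48 + 486.62 = 2504.6
Index = 2674.41 / 2504.6 × 100 = 106.7799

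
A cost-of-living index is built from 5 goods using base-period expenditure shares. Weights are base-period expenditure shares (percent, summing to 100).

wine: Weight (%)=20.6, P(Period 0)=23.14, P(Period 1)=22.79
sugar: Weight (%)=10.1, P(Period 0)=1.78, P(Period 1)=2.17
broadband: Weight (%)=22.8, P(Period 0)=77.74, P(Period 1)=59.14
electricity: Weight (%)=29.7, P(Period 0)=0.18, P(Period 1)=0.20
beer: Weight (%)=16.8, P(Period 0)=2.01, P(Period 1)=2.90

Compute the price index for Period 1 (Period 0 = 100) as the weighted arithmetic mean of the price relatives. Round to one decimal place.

107.2

wine: 20.6 × (22.79/23.14) = 20.6 × 0.984875 = 20.2884
sugar: 10.1 × (2.17/1.78) = 10.1 × 1.219101 = 12.3129
broadband: 22.8 × (59.14/77.74) = 22.8 × 0.760741 = 17.3449
electricity: 29.7 × (0.20/0.18) = 29.7 × 1.111111 = 33.0000
beer: 16.8 × (2.90/2.01) = 16.8 × 1.442786 = 24.2388
Index = Σ wᵢ·(p₁ᵢ/p₀ᵢ) = 20.2884 + 12.3129 + 17.3449 + 33.0000 + 24.2388 = 107.1850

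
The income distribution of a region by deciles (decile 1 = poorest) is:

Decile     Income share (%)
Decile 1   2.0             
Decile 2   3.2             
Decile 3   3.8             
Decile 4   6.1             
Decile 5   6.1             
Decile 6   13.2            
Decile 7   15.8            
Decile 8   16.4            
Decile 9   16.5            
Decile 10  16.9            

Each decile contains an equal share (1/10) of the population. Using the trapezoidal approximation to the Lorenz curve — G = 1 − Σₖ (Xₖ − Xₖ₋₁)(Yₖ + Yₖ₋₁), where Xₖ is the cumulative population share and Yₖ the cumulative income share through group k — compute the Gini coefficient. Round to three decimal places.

0.326

Cumulative income shares Yₖ: 0.0200, 0.0520, 0.0900, 0.1510, 0.2120, 0.3440, 0.5020, 0.6660, 0.8310, 1.0000
Σ (Xₖ−Xₖ₋₁)(Yₖ+Yₖ₋₁) = (1/10)(0.0200+0.0000) + (1/10)(0.0520+0.0200) + (1/10)(0.0900+0.0520) + (1/10)(0.1510+0.0900) + (1/10)(0.2120+0.1510) + (1/10)(0.3440+0.2120) + (1/10)(0.5020+0.3440) + (1/10)(0.6660+0.5020) + (1/10)(0.8310+0.6660) + (1/10)(1.0000+0.8310)
  = 0.0020 + 0.0072 + 0.0142 + 0.0241 + 0.0363 + 0.0556 + 0.0846 + 0.1168 + 0.1497 + 0.1831 = 0.6736
G = 1 − 0.6736 = 0.3264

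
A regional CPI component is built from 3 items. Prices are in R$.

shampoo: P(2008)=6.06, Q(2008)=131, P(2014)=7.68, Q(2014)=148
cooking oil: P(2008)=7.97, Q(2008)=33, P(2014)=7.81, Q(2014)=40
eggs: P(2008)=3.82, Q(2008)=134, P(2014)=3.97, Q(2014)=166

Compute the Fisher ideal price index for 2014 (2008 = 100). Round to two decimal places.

Laspeyres component (base-period weights):
ΣP(2014)Q(2008) = 7.68×131 + 7.81×33 + 3.97×134 = 1006.08 + 257.73 + 531.98 = 1795.79
ΣP(2008)Q(2008) = 6.06×131 + 7.97×33 + 3.82×134 = 793.86 + 263.01 + 511.88 = 1568.75
L = 1795.79 / 1568.75 × 100 = 114.4727
Paasche component (current-period weights):
ΣP(2014)Q(2014) = 7.68×148 + 7.81×40 + 3.97×166 = 1136.64 + 312.4 + 659.02 = 2108.06
ΣP(2008)Q(2014) = 6.06×148 + 7.97×40 + 3.82×166 = 896.88 + 318.8 + 634.12 = 1849.8
P = 2108.06 / 1849.8 × 100 = 113.9615
Fisher = √(L × P) = √(114.4727 × 113.9615) = 114.2168

114.22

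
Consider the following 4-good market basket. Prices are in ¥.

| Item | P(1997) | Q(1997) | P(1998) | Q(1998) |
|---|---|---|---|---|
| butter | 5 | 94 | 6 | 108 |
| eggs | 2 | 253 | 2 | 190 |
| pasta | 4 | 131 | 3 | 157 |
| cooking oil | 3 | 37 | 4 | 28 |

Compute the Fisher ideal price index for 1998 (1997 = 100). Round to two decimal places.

Laspeyres component (base-period weights):
ΣP(1998)Q(1997) = 6×94 + 2×253 + 3×131 + 4×37 = 564 + 506 + 393 + 148 = 1611
ΣP(1997)Q(1997) = 5×94 + 2×253 + 4×131 + 3×37 = 470 + 506 + 524 + 111 = 1611
L = 1611 / 1611 × 100 = 100.0000
Paasche component (current-period weights):
ΣP(1998)Q(1998) = 6×108 + 2×190 + 3×157 + 4×28 = 648 + 380 + 471 + 112 = 1611
ΣP(1997)Q(1998) = 5×108 + 2×190 + 4×157 + 3×28 = 540 + 380 + 628 + 84 = 1632
P = 1611 / 1632 × 100 = 98.7132
Fisher = √(L × P) = √(100.0000 × 98.7132) = 99.3545

99.35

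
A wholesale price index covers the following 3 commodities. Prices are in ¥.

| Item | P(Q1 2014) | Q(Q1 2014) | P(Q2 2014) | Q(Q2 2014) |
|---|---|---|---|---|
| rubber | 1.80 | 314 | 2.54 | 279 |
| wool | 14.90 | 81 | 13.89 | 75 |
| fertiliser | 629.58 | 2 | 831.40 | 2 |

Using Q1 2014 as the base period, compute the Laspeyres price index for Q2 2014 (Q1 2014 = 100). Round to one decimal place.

Laspeyres price index uses base-period quantities as weights.
ΣP(Q2 2014)·Q(Q1 2014) = 2.54×314 + 13.89×81 + 831.40×2 = 797.56 + 1125.09 + 1662.8 = 3585.45
ΣP(Q1 2014)·Q(Q1 2014) = 1.80×314 + 14.90×81 + 629.58×2 = 565.2 + 1206.9 + 1259.16 = 3031.26
Index = 3585.45 / 3031.26 × 100 = 118.2825

118.3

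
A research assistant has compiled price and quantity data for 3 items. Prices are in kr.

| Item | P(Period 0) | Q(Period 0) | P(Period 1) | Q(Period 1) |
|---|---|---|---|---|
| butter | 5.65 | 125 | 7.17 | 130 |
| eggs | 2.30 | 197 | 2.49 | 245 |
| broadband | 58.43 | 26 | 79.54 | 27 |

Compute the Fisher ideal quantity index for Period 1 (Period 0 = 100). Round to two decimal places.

107.08

Laspeyres component (base-period weights):
ΣP(Period 0)Q(Period 1) = 5.65×130 + 2.30×245 + 58.43×27 = 734.5 + 563.5 + 1577.61 = 2875.61
ΣP(Period 0)Q(Period 0) = 5.65×125 + 2.30×197 + 58.43×26 = 706.25 + 453.1 + 1519.18 = 2678.53
L = 2875.61 / 2678.53 × 100 = 107.3578
Paasche component (current-period weights):
ΣP(Period 1)Q(Period 1) = 7.17×130 + 2.49×245 + 79.54×27 = 932.1 + 610.05 + 2147.58 = 3689.73
ΣP(Period 1)Q(Period 0) = 7.17×125 + 2.49×197 + 79.54×26 = 896.25 + 490.53 + 2068.04 = 3454.82
P = 3689.73 / 3454.82 × 100 = 106.7995
Fisher = √(L × P) = √(107.3578 × 106.7995) = 107.0783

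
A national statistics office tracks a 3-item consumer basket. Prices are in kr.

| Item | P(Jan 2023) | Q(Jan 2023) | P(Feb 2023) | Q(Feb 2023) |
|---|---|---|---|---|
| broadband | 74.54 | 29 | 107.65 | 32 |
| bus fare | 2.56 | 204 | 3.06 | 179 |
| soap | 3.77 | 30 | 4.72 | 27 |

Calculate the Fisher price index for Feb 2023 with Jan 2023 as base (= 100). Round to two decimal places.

139.44

Laspeyres component (base-period weights):
ΣP(Feb 2023)Q(Jan 2023) = 107.65×29 + 3.06×204 + 4.72×30 = 3121.85 + 624.24 + 141.6 = 3887.69
ΣP(Jan 2023)Q(Jan 2023) = 74.54×29 + 2.56×204 + 3.77×30 = 2161.66 + 522.24 + 113.1 = 2797
L = 3887.69 / 2797 × 100 = 138.9950
Paasche component (current-period weights):
ΣP(Feb 2023)Q(Feb 2023) = 107.65×32 + 3.06×179 + 4.72×27 = 3444.8 + 547.74 + 127.44 = 4119.98
ΣP(Jan 2023)Q(Feb 2023) = 74.54×32 + 2.56×179 + 3.77×27 = 2385.28 + 458.24 + 101.79 = 2945.31
P = 4119.98 / 2945.31 × 100 = 139.8827
Fisher = √(L × P) = √(138.9950 × 139.8827) = 139.4382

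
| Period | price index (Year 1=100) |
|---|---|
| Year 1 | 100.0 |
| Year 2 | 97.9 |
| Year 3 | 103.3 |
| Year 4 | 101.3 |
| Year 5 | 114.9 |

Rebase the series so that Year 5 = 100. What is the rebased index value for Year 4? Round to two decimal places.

88.16

Rebased(Year 4) = 101.3 / 114.9 × 100 = 88.1636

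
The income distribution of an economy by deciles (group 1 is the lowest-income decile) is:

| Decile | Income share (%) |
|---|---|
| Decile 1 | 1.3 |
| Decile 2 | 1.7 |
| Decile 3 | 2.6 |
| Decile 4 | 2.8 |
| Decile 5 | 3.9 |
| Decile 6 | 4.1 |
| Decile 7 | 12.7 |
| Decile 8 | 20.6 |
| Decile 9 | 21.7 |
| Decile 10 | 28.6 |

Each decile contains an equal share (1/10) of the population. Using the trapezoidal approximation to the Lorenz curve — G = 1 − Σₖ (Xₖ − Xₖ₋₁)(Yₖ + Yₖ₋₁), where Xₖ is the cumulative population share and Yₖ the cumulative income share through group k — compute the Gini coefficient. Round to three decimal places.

0.506

Cumulative income shares Yₖ: 0.0130, 0.0300, 0.0560, 0.0840, 0.1230, 0.1640, 0.2910, 0.4970, 0.7140, 1.0000
Σ (Xₖ−Xₖ₋₁)(Yₖ+Yₖ₋₁) = (1/10)(0.0130+0.0000) + (1/10)(0.0300+0.0130) + (1/10)(0.0560+0.0300) + (1/10)(0.0840+0.0560) + (1/10)(0.1230+0.0840) + (1/10)(0.1640+0.1230) + (1/10)(0.2910+0.1640) + (1/10)(0.4970+0.2910) + (1/10)(0.7140+0.4970) + (1/10)(1.0000+0.7140)
  = 0.0013 + 0.0043 + 0.0086 + 0.0140 + 0.0207 + 0.0287 + 0.0455 + 0.0788 + 0.1211 + 0.1714 = 0.4944
G = 1 − 0.4944 = 0.5056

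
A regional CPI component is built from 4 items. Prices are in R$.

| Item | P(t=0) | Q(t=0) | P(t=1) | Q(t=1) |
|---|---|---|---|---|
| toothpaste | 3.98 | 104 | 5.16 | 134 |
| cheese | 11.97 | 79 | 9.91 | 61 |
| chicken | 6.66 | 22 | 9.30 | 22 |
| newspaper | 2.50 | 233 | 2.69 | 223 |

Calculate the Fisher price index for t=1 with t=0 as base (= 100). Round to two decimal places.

Laspeyres component (base-period weights):
ΣP(t=1)Q(t=0) = 5.16×104 + 9.91×79 + 9.30×22 + 2.69×233 = 536.64 + 782.89 + 204.6 + 626.77 = 2150.9
ΣP(t=0)Q(t=0) = 3.98×104 + 11.97×79 + 6.66×22 + 2.50×233 = 413.92 + 945.63 + 146.52 + 582.5 = 2088.57
L = 2150.9 / 2088.57 × 100 = 102.9843
Paasche component (current-period weights):
ΣP(t=1)Q(t=1) = 5.16×134 + 9.91×61 + 9.30×22 + 2.69×223 = 691.44 + 604.51 + 204.6 + 599.87 = 2100.42
ΣP(t=0)Q(t=1) = 3.98×134 + 11.97×61 + 6.66×22 + 2.50×223 = 533.32 + 730.17 + 146.52 + 557.5 = 1967.51
P = 2100.42 / 1967.51 × 100 = 106.7552
Fisher = √(L × P) = √(102.9843 × 106.7552) = 104.8528

104.85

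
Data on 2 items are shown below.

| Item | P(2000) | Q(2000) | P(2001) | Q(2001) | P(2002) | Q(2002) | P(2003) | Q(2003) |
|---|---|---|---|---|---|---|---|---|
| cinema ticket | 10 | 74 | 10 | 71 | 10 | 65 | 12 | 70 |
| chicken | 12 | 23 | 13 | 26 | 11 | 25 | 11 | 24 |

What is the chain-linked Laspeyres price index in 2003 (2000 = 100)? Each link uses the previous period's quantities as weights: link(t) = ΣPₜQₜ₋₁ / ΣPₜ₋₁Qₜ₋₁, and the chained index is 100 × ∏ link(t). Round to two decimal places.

Link 2000→2001:
ΣP(2001)Q(2000) = 10×74 + 13×23 = 740 + 299 = 1039
ΣP(2000)Q(2000) = 10×74 + 12×23 = 740 + 276 = 1016
link = 1039/1016 = 1.022638
Link 2001→2002:
ΣP(2002)Q(2001) = 10×71 + 11×26 = 710 + 286 = 996
ΣP(2001)Q(2001) = 10×71 + 13×26 = 710 + 338 = 1048
link = 996/1048 = 0.950382
Link 2002→2003:
ΣP(2003)Q(2002) = 12×65 + 11×25 = 780 + 275 = 1055
ΣP(2002)Q(2002) = 10×65 + 11×25 = 650 + 275 = 925
link = 1055/925 = 1.140541
Chained index = 100 × 1.022638 × 0.950382 × 1.140541 = 110.8487

110.85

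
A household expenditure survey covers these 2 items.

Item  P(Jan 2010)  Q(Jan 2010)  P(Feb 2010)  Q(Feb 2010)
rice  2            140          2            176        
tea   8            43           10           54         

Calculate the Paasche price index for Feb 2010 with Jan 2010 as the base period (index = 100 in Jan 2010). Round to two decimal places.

Paasche price index uses current-period quantities as weights.
ΣP(Feb 2010)·Q(Feb 2010) = 2×176 + 10×54 = 352 + 540 = 892
ΣP(Jan 2010)·Q(Feb 2010) = 2×176 + 8×54 = 352 + 432 = 784
Index = 892 / 784 × 100 = 113.7755

113.78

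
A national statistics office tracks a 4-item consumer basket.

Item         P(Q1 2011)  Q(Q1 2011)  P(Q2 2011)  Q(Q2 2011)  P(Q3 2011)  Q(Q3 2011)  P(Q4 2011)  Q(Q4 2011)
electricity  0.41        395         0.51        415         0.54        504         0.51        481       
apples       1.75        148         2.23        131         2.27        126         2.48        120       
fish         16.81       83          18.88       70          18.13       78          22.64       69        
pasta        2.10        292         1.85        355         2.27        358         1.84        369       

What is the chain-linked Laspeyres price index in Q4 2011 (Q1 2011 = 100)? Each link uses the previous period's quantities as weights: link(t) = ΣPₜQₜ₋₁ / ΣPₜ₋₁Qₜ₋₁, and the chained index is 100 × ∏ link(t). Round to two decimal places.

Link Q1 2011→Q2 2011:
ΣP(Q2 2011)Q(Q1 2011) = 0.51×395 + 2.23×148 + 18.88×83 + 1.85×292 = 201.45 + 330.04 + 1567.04 + 540.2 = 2638.73
ΣP(Q1 2011)Q(Q1 2011) = 0.41×395 + 1.75×148 + 16.81×83 + 2.10×292 = 161.95 + 259 + 1395.23 + 613.2 = 2429.38
link = 2638.73/2429.38 = 1.086174
Link Q2 2011→Q3 2011:
ΣP(Q3 2011)Q(Q2 2011) = 0.54×415 + 2.27×131 + 18.13×70 + 2.27×355 = 224.1 + 297.37 + 1269.1 + 805.85 = 2596.42
ΣP(Q2 2011)Q(Q2 2011) = 0.51×415 + 2.23×131 + 18.88×70 + 1.85×355 = 211.65 + 292.13 + 1321.6 + 656.75 = 2482.13
link = 2596.42/2482.13 = 1.046045
Link Q3 2011→Q4 2011:
ΣP(Q4 2011)Q(Q3 2011) = 0.51×504 + 2.48×126 + 22.64×78 + 1.84×358 = 257.04 + 312.48 + 1765.92 + 658.72 = 2994.16
ΣP(Q3 2011)Q(Q3 2011) = 0.54×504 + 2.27×126 + 18.13×78 + 2.27×358 = 272.16 + 286.02 + 1414.14 + 812.66 = 2784.98
link = 2994.16/2784.98 = 1.075110
Chained index = 100 × 1.086174 × 1.046045 × 1.075110 = 122.1526

122.15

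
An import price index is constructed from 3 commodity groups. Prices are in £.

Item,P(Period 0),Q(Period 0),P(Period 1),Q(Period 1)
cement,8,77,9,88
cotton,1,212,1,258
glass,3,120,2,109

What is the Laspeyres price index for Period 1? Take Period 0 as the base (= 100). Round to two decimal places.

Laspeyres price index uses base-period quantities as weights.
ΣP(Period 1)·Q(Period 0) = 9×77 + 1×212 + 2×120 = 693 + 212 + 240 = 1145
ΣP(Period 0)·Q(Period 0) = 8×77 + 1×212 + 3×120 = 616 + 212 + 360 = 1188
Index = 1145 / 1188 × 100 = 96.3805

96.38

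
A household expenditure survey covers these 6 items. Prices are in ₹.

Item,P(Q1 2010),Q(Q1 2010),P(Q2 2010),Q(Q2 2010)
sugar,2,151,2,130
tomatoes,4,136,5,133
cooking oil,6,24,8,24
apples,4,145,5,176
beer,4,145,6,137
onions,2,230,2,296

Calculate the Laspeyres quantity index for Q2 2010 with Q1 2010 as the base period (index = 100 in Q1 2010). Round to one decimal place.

106.5

Laspeyres quantity index uses base-period prices as weights.
ΣP(Q1 2010)·Q(Q2 2010) = 2×130 + 4×133 + 6×24 + 4×176 + 4×137 + 2×296 = 260 + 532 + 144 + 704 + 548 + 592 = 2780
ΣP(Q1 2010)·Q(Q1 2010) = 2×151 + 4×136 + 6×24 + 4×145 + 4×145 + 2×230 = 302 + 544 + 144 + 580 + 580 + 460 = 2610
Index = 2780 / 2610 × 100 = 106.5134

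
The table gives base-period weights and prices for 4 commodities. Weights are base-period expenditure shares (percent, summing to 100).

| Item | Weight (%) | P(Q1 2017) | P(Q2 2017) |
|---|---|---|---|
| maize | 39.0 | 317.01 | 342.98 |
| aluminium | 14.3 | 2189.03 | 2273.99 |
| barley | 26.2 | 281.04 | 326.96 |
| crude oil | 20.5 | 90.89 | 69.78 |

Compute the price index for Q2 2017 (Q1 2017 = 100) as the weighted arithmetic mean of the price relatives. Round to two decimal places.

maize: 39.0 × (342.98/317.01) = 39.0 × 1.081922 = 42.1949
aluminium: 14.3 × (2273.99/2189.03) = 14.3 × 1.038812 = 14.8550
barley: 26.2 × (326.96/281.04) = 26.2 × 1.163393 = 30.4809
crude oil: 20.5 × (69.78/90.89) = 20.5 × 0.767741 = 15.7387
Index = Σ wᵢ·(p₁ᵢ/p₀ᵢ) = 42.1949 + 14.8550 + 30.4809 + 15.7387 = 103.2695

103.27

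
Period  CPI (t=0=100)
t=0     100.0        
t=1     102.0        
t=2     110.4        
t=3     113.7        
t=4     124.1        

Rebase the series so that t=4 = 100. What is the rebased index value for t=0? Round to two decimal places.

80.58

Rebased(t=0) = 100.0 / 124.1 × 100 = 80.5802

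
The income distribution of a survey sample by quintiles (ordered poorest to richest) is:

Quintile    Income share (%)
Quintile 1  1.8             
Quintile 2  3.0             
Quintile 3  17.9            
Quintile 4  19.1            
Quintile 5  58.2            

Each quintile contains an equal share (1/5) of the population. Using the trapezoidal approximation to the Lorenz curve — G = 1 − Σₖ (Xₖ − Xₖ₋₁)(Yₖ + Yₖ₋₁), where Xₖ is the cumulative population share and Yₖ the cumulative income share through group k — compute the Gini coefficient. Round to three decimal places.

Cumulative income shares Yₖ: 0.0180, 0.0480, 0.2270, 0.4180, 1.0000
Σ (Xₖ−Xₖ₋₁)(Yₖ+Yₖ₋₁) = (1/5)(0.0180+0.0000) + (1/5)(0.0480+0.0180) + (1/5)(0.2270+0.0480) + (1/5)(0.4180+0.2270) + (1/5)(1.0000+0.4180)
  = 0.0036 + 0.0132 + 0.0550 + 0.1290 + 0.2836 = 0.4844
G = 1 − 0.4844 = 0.5156

0.516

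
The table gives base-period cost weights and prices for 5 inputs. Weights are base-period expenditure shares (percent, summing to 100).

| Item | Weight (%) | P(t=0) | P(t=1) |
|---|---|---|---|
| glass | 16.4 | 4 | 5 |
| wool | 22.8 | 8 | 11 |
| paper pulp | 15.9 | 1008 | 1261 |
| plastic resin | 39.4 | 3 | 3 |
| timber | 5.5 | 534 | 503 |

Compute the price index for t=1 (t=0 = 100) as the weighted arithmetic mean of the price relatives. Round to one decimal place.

116.3

glass: 16.4 × (5/4) = 16.4 × 1.250000 = 20.5000
wool: 22.8 × (11/8) = 22.8 × 1.375000 = 31.3500
paper pulp: 15.9 × (1261/1008) = 15.9 × 1.250992 = 19.8908
plastic resin: 39.4 × (3/3) = 39.4 × 1.000000 = 39.4000
timber: 5.5 × (503/534) = 5.5 × 0.941948 = 5.1807
Index = Σ wᵢ·(p₁ᵢ/p₀ᵢ) = 20.5000 + 31.3500 + 19.8908 + 39.4000 + 5.1807 = 116.3215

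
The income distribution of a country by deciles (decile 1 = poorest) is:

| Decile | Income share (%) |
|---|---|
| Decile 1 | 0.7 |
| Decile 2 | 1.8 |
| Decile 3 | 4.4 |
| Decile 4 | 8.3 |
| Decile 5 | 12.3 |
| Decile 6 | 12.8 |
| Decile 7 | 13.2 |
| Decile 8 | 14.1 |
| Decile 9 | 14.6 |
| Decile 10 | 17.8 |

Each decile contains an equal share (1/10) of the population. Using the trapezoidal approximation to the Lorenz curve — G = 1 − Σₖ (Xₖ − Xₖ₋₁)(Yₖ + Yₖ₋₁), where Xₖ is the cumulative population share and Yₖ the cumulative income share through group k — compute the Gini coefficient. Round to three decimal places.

0.307

Cumulative income shares Yₖ: 0.0070, 0.0250, 0.0690, 0.1520, 0.2750, 0.4030, 0.5350, 0.6760, 0.8220, 1.0000
Σ (Xₖ−Xₖ₋₁)(Yₖ+Yₖ₋₁) = (1/10)(0.0070+0.0000) + (1/10)(0.0250+0.0070) + (1/10)(0.0690+0.0250) + (1/10)(0.1520+0.0690) + (1/10)(0.2750+0.1520) + (1/10)(0.4030+0.2750) + (1/10)(0.5350+0.4030) + (1/10)(0.6760+0.5350) + (1/10)(0.8220+0.6760) + (1/10)(1.0000+0.8220)
  = 0.0007 + 0.0032 + 0.0094 + 0.0221 + 0.0427 + 0.0678 + 0.0938 + 0.1211 + 0.1498 + 0.1822 = 0.6928
G = 1 − 0.6928 = 0.3072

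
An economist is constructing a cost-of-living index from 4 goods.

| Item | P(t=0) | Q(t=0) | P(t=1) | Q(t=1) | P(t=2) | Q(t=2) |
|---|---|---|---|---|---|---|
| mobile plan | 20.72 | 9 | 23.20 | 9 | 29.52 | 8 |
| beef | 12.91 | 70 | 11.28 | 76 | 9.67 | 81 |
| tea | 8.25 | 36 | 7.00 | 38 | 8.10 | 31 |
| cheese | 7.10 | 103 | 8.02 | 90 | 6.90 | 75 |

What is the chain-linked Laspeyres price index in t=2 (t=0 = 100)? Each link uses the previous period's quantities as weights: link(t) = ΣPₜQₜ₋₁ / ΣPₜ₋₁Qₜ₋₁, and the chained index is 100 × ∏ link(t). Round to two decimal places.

92.08

Link t=0→t=1:
ΣP(t=1)Q(t=0) = 23.20×9 + 11.28×70 + 7.00×36 + 8.02×103 = 208.8 + 789.6 + 252 + 826.06 = 2076.46
ΣP(t=0)Q(t=0) = 20.72×9 + 12.91×70 + 8.25×36 + 7.10×103 = 186.48 + 903.7 + 297 + 731.3 = 2118.48
link = 2076.46/2118.48 = 0.980165
Link t=1→t=2:
ΣP(t=2)Q(t=1) = 29.52×9 + 9.67×76 + 8.10×38 + 6.90×90 = 265.68 + 734.92 + 307.8 + 621 = 1929.4
ΣP(t=1)Q(t=1) = 23.20×9 + 11.28×76 + 7.00×38 + 8.02×90 = 208.8 + 857.28 + 266 + 721.8 = 2053.88
link = 1929.4/2053.88 = 0.939393
Chained index = 100 × 0.980165 × 0.939393 = 92.0760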